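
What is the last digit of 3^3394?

9

Powers of 3 mod 10 repeat with period 4: 3, 9, 7, 1.
3394 mod 4 = 2, so the last digit matches 3^2 = 9.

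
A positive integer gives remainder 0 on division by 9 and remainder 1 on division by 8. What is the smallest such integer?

9

x ≡ 1 (mod 8) gives x ∈ {1, 9}.
The first of these with x mod 9 = 0 is 9.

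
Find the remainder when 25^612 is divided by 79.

Square-and-reduce mod 79: 25^1≡25, 25^2≡72, 25^4≡49, 25^8≡31, 25^16≡13, 25^32≡11, 25^64≡42, 25^128≡26, 25^256≡44, 25^512≡40.
612 = 4 + 32 + 64 + 512, so 25^612 ≡ 49·11·42·40 ≡ 22 (mod 79).

22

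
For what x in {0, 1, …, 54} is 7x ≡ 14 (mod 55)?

2

7⁻¹ ≡ 8 (mod 55) because 7·8 = 56 = 1·55 + 1.
So x ≡ 8·14 = 112 ≡ 2 (mod 55).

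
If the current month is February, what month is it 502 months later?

December

502 mod 12 = 10 (since 41·12 = 492).
February + 10 months → December.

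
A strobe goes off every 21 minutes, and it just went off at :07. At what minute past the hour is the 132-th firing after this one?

19

132·21 = 2772.
Dividing 2772 by 60 gives quotient 46 and remainder 12.
(7 + 12) mod 60 = 19.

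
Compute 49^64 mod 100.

1

By repeated squaring mod 100: 49^1≡49, 49^2≡1, 49^4≡1, 49^8≡1, 49^16≡1, 49^32≡1, 49^64≡1.
Since 64 = 64 in binary, 49^64 ≡ 1 ≡ 1 (mod 100).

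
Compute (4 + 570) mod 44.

2

570 = 12·44 + 42, so 570 mod 44 = 42.
(4 + 42) mod 44 = 2.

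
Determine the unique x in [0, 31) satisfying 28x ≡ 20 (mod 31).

14

The inverse of 28 mod 31 is 10 (since 28·10 = 280 ≡ 1).
Multiplying both sides by 10: x ≡ 10·20 = 200 ≡ 14 (mod 31).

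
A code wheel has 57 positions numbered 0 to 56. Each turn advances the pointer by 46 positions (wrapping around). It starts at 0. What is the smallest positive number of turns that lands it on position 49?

37

The inverse of 46 mod 57 is 31 (since 46·31 = 1426 ≡ 1).
So x ≡ 31·49 = 1519 ≡ 37 (mod 57).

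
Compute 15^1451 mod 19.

Successive squares of 15 mod 19: 15^1≡15, 15^2≡16, 15^4≡9, 15^8≡5, 15^16≡6, 15^32≡17, 15^64≡4, 15^128≡16, 15^256≡9, 15^512≡5, 15^1024≡6.
1451 = 1 + 2 + 8 + 32 + 128 + 256 + 1024, so 15^1451 ≡ 15·16·5·17·16·9·6 ≡ 3 (mod 19).

3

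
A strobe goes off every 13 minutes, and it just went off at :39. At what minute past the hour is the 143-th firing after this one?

38

143·13 = 1859.
Dividing 1859 by 60 gives quotient 30 and remainder 59.
(39 + 59) mod 60 = 38.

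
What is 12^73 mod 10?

Last digits of 2^n: 2, 4, 8, 6 (period 4).
73 leaves remainder 1 on division by 4, so 12^73 ends in 2.

2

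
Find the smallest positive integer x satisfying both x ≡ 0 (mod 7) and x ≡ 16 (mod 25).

91

x ≡ 0 (mod 7) gives x ∈ {0, 7, 14, 21, 28, 35, 42, 49, …}.
The first of these with x mod 25 = 16 is 91.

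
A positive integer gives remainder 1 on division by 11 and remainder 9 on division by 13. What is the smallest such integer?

100

Since 13·6 ≡ 1 (mod 11), take x = 9 + 13·((1−9)·6 mod 11) = 9 + 13·7 = 100.
Check: 100 mod 11 = 1, 100 mod 13 = 9.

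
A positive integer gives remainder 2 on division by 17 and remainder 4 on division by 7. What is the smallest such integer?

53

x ≡ 4 (mod 7) gives x ∈ {4, 11, 18, 25, 32, 39, 46, 53}.
The first of these with x mod 17 = 2 is 53.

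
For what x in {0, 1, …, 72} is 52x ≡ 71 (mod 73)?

52⁻¹ ≡ 66 (mod 73) because 52·66 = 3432 = 47·73 + 1.
So x ≡ 66·71 = 4686 ≡ 14 (mod 73).

14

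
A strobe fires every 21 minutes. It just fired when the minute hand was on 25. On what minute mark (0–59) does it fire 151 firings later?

16

151·21 = 3171.
Dividing 3171 by 60 gives quotient 52 and remainder 51.
(25 + 51) mod 60 = 16.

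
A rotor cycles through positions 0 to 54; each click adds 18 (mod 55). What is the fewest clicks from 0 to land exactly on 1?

52

55 = 3·18 + 1
18 = 18·1 + 0
Back-substituting gives 18·52 ≡ 1 (mod 55).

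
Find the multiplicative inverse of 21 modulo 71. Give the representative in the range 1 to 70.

71 = 3·21 + 8
21 = 2·8 + 5
8 = 1·5 + 3
5 = 1·3 + 2
3 = 1·2 + 1
2 = 2·1 + 0
Back-substituting gives 21·44 ≡ 1 (mod 71).

44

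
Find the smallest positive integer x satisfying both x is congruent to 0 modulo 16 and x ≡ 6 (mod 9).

x ≡ 6 (mod 9) gives x ∈ {6, 15, 24, 33, 42, 51, 60, 69, …}.
The first of these with x mod 16 = 0 is 96.

96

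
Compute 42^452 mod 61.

56

Square-and-reduce mod 61: 42^1≡42, 42^2≡56, 42^4≡25, 42^8≡15, 42^16≡42, 42^32≡56, 42^64≡25, 42^128≡15, 42^256≡42.
Since 452 = 4 + 64 + 128 + 256 in binary, 42^452 ≡ 25·25·15·42 ≡ 56 (mod 61).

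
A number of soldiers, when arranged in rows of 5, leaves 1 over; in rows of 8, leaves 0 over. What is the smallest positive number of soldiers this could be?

16

Since 8·2 ≡ 1 (mod 5), take x = 0 + 8·((1−0)·2 mod 5) = 0 + 8·2 = 16.
Check: 16 mod 5 = 1, 16 mod 8 = 0.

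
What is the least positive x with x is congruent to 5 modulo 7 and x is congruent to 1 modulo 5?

Since 5·3 ≡ 1 (mod 7), take x = 1 + 5·((5−1)·3 mod 7) = 1 + 5·5 = 26.
Check: 26 mod 7 = 5, 26 mod 5 = 1.

26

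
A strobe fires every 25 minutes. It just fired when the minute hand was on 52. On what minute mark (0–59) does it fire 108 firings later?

108·25 = 2700.
2700 = 45·60 + 0, so 2700 mod 60 = 0.
(52 + 0) mod 60 = 52.

52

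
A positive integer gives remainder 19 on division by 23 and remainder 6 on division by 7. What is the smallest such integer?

Since 7·10 ≡ 1 (mod 23), take x = 6 + 7·((19−6)·10 mod 23) = 6 + 7·15 = 111.
Check: 111 mod 23 = 19, 111 mod 7 = 6.

111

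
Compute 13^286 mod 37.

30

Successive squares of 13 mod 37: 13^1≡13, 13^2≡21, 13^4≡34, 13^8≡9, 13^16≡7, 13^32≡12, 13^64≡33, 13^128≡16, 13^256≡34.
286 = 2 + 4 + 8 + 16 + 256, so 13^286 ≡ 21·34·9·7·34 ≡ 30 (mod 37).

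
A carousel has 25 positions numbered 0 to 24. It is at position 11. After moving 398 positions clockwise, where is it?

9

Dividing 398 by 25 gives quotient 15 and remainder 23.
(11 + 23) mod 25 = 9.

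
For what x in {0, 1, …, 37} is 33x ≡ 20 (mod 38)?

34

The inverse of 33 mod 38 is 15 (since 33·15 = 495 ≡ 1).
Multiplying both sides by 15: x ≡ 15·20 = 300 ≡ 34 (mod 38).
Check: 33·34 = 1122 = 29·38 + 20.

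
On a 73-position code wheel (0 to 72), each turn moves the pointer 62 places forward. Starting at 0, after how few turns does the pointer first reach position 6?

62⁻¹ ≡ 53 (mod 73) because 62·53 = 3286 = 45·73 + 1.
Multiplying both sides by 53: x ≡ 53·6 = 318 ≡ 26 (mod 73).
Check: 62·26 = 1612 = 22·73 + 6.

26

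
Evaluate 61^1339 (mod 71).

68

By repeated squaring mod 71: 61^1≡61, 61^2≡29, 61^4≡60, 61^8≡50, 61^16≡15, 61^32≡12, 61^64≡2, 61^128≡4, 61^256≡16, 61^512≡43, 61^1024≡3.
Since 1339 = 1 + 2 + 8 + 16 + 32 + 256 + 1024 in binary, 61^1339 ≡ 61·29·50·15·12·16·3 ≡ 68 (mod 71).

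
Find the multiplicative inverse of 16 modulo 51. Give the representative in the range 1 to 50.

16

51 = 3·16 + 3
16 = 5·3 + 1
3 = 3·1 + 0
Back-substituting gives 16·16 ≡ 1 (mod 51).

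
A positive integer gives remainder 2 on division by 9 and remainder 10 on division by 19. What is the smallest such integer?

x ≡ 2 (mod 9) gives x ∈ {2, 11, 20, 29}.
The first of these with x mod 19 = 10 is 29.

29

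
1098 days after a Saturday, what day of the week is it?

1098 − 156·7 = 6, so 1098 ≡ 6 (mod 7).
Saturday + 6 days → Friday.

Friday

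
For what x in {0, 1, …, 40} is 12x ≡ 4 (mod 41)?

14

12⁻¹ ≡ 24 (mod 41) because 12·24 = 288 = 7·41 + 1.
So x ≡ 24·4 = 96 ≡ 14 (mod 41).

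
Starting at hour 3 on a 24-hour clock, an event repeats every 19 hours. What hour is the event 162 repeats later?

9

162·19 = 3078.
3078 = 128·24 + 6, so 3078 mod 24 = 6.
(3 + 6) mod 24 = 9.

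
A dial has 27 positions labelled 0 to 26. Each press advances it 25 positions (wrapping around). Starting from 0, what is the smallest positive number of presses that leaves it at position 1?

13

25·13 = 325 = 12·27 + 1, so 25⁻¹ ≡ 13 (mod 27).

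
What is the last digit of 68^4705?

8

Last digits of 8^n: 8, 4, 2, 6 (period 4).
4705 leaves remainder 1 on division by 4, so 68^4705 ends in 8.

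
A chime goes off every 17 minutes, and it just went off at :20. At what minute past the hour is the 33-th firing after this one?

33·17 = 561.
561 = 9·60 + 21, so 561 mod 60 = 21.
(20 + 21) mod 60 = 41.

41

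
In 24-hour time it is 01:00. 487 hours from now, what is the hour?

8

Dividing 487 by 24 gives quotient 20 and remainder 7.
(1 + 7) mod 24 = 8.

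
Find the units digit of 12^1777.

2

The units digit of 12^n cycles with period 4: 2, 4, 8, 6, …
1777 leaves remainder 1 on division by 4, so 12^1777 ends in 2.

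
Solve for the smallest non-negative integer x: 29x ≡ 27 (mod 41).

8

The inverse of 29 mod 41 is 17 (since 29·17 = 493 ≡ 1).
Multiplying both sides by 17: x ≡ 17·27 = 459 ≡ 8 (mod 41).
Check: 29·8 = 232 = 5·41 + 27.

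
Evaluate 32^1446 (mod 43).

21

Square-and-reduce mod 43: 32^1≡32, 32^2≡35, 32^4≡21, 32^8≡11, 32^16≡35, 32^32≡21, 32^64≡11, 32^128≡35, 32^256≡21, 32^512≡11, 32^1024≡35.
1446 = 2 + 4 + 32 + 128 + 256 + 1024, so 32^1446 ≡ 35·21·21·35·21·35 ≡ 21 (mod 43).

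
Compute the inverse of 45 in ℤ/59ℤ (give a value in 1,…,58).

21

45·21 = 945 = 16·59 + 1, so 45⁻¹ ≡ 21 (mod 59).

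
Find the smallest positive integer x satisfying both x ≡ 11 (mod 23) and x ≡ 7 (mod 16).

x ≡ 7 (mod 16) gives x ∈ {7, 23, 39, 55, 71, 87, 103}.
The first of these with x mod 23 = 11 is 103.

103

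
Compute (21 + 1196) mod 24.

1196 = 49·24 + 20, so 1196 mod 24 = 20.
(21 + 20) mod 24 = 17.

17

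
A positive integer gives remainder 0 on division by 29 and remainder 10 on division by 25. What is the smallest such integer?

x ≡ 10 (mod 25) gives x ∈ {10, 35, 60, 85, 110, 135, 160, 185, …}.
The first of these with x mod 29 = 0 is 435.

435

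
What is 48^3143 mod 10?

2

Powers of 8 mod 10 repeat with period 4: 8, 4, 2, 6.
3143 leaves remainder 3 on division by 4, so 48^3143 ends in 2.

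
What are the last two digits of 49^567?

Square-and-reduce mod 100: 49^1≡49, 49^2≡1, 49^4≡1, 49^8≡1, 49^16≡1, 49^32≡1, 49^64≡1, 49^128≡1, 49^256≡1, 49^512≡1.
Since 567 = 1 + 2 + 4 + 16 + 32 + 512 in binary, 49^567 ≡ 49·1·1·1·1·1 ≡ 49 (mod 100).

49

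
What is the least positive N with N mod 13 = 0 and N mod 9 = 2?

65

x ≡ 2 (mod 9) gives x ∈ {2, 11, 20, 29, 38, 47, 56, 65}.
The first of these with x mod 13 = 0 is 65.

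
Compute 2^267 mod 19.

12

Square-and-reduce mod 19: 2^1≡2, 2^2≡4, 2^4≡16, 2^8≡9, 2^16≡5, 2^32≡6, 2^64≡17, 2^128≡4, 2^256≡16.
267 = 1 + 2 + 8 + 256, so 2^267 ≡ 2·4·9·16 ≡ 12 (mod 19).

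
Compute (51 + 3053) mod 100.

4

3053 = 30·100 + 53, so 3053 mod 100 = 53.
(51 + 53) mod 100 = 4.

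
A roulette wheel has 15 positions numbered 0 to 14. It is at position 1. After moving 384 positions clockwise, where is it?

384 mod 15 = 9 (since 25·15 = 375).
(1 + 9) mod 15 = 10.

10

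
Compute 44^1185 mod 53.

By repeated squaring mod 53: 44^1≡44, 44^2≡28, 44^4≡42, 44^8≡15, 44^16≡13, 44^32≡10, 44^64≡47, 44^128≡36, 44^256≡24, 44^512≡46, 44^1024≡49.
Since 1185 = 1 + 32 + 128 + 1024 in binary, 44^1185 ≡ 44·10·36·49 ≡ 28 (mod 53).

28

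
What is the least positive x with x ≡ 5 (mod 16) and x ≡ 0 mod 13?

x ≡ 0 (mod 13) gives x ∈ {0, 13, 26, 39, 52, 65, 78, 91, …}.
The first of these with x mod 16 = 5 is 117.

117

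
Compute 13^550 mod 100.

49

Square-and-reduce mod 100: 13^1≡13, 13^2≡69, 13^4≡61, 13^8≡21, 13^16≡41, 13^32≡81, 13^64≡61, 13^128≡21, 13^256≡41, 13^512≡81.
550 = 2 + 4 + 32 + 512, so 13^550 ≡ 69·61·81·81 ≡ 49 (mod 100).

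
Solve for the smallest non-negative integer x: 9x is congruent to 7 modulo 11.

2

The inverse of 9 mod 11 is 5 (since 9·5 = 45 ≡ 1).
Multiplying both sides by 5: x ≡ 5·7 = 35 ≡ 2 (mod 11).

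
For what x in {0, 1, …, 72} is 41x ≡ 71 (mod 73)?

32

41⁻¹ ≡ 57 (mod 73) because 41·57 = 2337 = 32·73 + 1.
Multiplying both sides by 57: x ≡ 57·71 = 4047 ≡ 32 (mod 73).
Check: 41·32 = 1312 = 17·73 + 71.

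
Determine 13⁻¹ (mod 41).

41 = 3·13 + 2
13 = 6·2 + 1
2 = 2·1 + 0
Back-substituting gives 13·19 ≡ 1 (mod 41).

19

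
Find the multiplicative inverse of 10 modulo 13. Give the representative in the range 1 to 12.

13 = 1·10 + 3
10 = 3·3 + 1
3 = 3·1 + 0
Back-substituting gives 10·4 ≡ 1 (mod 13).

4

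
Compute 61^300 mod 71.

Successive squares of 61 mod 71: 61^1≡61, 61^2≡29, 61^4≡60, 61^8≡50, 61^16≡15, 61^32≡12, 61^64≡2, 61^128≡4, 61^256≡16.
Since 300 = 4 + 8 + 32 + 256 in binary, 61^300 ≡ 60·50·12·16 ≡ 48 (mod 71).

48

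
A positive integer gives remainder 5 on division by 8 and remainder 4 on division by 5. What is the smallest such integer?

x ≡ 4 (mod 5) gives x ∈ {4, 9, 14, 19, 24, 29}.
The first of these with x mod 8 = 5 is 29.

29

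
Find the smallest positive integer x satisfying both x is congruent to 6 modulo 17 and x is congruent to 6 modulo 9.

6

x ≡ 6 (mod 9) gives x ∈ {6}.
The first of these with x mod 17 = 6 is 6.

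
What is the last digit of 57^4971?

3

The units digit of 57^n cycles with period 4: 7, 9, 3, 1, …
4971 mod 4 = 3, so the last digit matches 7^3 = 3.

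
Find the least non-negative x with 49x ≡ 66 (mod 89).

74

49⁻¹ ≡ 20 (mod 89) because 49·20 = 980 = 11·89 + 1.
Multiplying both sides by 20: x ≡ 20·66 = 1320 ≡ 74 (mod 89).
Check: 49·74 = 3626 = 40·89 + 66.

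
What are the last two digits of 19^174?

21

By repeated squaring mod 100: 19^1≡19, 19^2≡61, 19^4≡21, 19^8≡41, 19^16≡81, 19^32≡61, 19^64≡21, 19^128≡41.
Since 174 = 2 + 4 + 8 + 32 + 128 in binary, 19^174 ≡ 61·21·41·61·41 ≡ 21 (mod 100).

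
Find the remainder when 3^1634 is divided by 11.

4

Successive squares of 3 mod 11: 3^1≡3, 3^2≡9, 3^4≡4, 3^8≡5, 3^16≡3, 3^32≡9, 3^64≡4, 3^128≡5, 3^256≡3, 3^512≡9, 3^1024≡4.
1634 = 2 + 32 + 64 + 512 + 1024, so 3^1634 ≡ 9·9·4·9·4 ≡ 4 (mod 11).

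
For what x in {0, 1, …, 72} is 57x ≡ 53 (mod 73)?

The inverse of 57 mod 73 is 41 (since 57·41 = 2337 ≡ 1).
Multiplying both sides by 41: x ≡ 41·53 = 2173 ≡ 56 (mod 73).

56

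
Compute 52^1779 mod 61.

27

Successive squares of 52 mod 61: 52^1≡52, 52^2≡20, 52^4≡34, 52^8≡58, 52^16≡9, 52^32≡20, 52^64≡34, 52^128≡58, 52^256≡9, 52^512≡20, 52^1024≡34.
Since 1779 = 1 + 2 + 16 + 32 + 64 + 128 + 512 + 1024 in binary, 52^1779 ≡ 52·20·9·20·34·58·20·34 ≡ 27 (mod 61).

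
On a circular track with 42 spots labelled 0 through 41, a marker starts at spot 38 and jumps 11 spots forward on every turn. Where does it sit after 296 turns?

296·11 = 3256.
3256 = 77·42 + 22, so 3256 mod 42 = 22.
(38 + 22) mod 42 = 18.

18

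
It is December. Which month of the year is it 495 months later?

March

Dividing 495 by 12 gives quotient 41 and remainder 3.
December + 3 months → March.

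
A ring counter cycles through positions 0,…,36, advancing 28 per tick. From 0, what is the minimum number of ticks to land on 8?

32

28⁻¹ ≡ 4 (mod 37) because 28·4 = 112 = 3·37 + 1.
So x ≡ 4·8 = 32 ≡ 32 (mod 37).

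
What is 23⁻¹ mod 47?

23·45 = 1035 = 22·47 + 1, so 23⁻¹ ≡ 45 (mod 47).

45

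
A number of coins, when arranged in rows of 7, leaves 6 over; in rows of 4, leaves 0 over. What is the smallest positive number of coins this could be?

x ≡ 0 (mod 4) gives x ∈ {0, 4, 8, 12, 16, 20}.
The first of these with x mod 7 = 6 is 20.

20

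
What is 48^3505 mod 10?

8

The units digit of 48^n cycles with period 4: 8, 4, 2, 6, …
3505 leaves remainder 1 on division by 4, so 48^3505 ends in 8.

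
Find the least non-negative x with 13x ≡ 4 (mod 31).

13⁻¹ ≡ 12 (mod 31) because 13·12 = 156 = 5·31 + 1.
Multiplying both sides by 12: x ≡ 12·4 = 48 ≡ 17 (mod 31).

17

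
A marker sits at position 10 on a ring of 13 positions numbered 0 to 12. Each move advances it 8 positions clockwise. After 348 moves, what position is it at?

348·8 = 2784.
2784 = 214·13 + 2, so 2784 mod 13 = 2.
(10 + 2) mod 13 = 12.

12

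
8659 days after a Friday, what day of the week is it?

8659 = 1237·7 + 0, so 8659 mod 7 = 0.
Friday + 0 days → Friday.

Friday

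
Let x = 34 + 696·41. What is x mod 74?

6

696·41 = 28536.
28536 − 385·74 = 46, so 28536 ≡ 46 (mod 74).
(34 + 46) mod 74 = 6.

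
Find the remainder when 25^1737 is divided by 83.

3

By repeated squaring mod 83: 25^1≡25, 25^2≡44, 25^4≡27, 25^8≡65, 25^16≡75, 25^32≡64, 25^64≡29, 25^128≡11, 25^256≡38, 25^512≡33, 25^1024≡10.
1737 = 1 + 8 + 64 + 128 + 512 + 1024, so 25^1737 ≡ 25·65·29·11·33·10 ≡ 3 (mod 83).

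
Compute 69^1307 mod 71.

Successive squares of 69 mod 71: 69^1≡69, 69^2≡4, 69^4≡16, 69^8≡43, 69^16≡3, 69^32≡9, 69^64≡10, 69^128≡29, 69^256≡60, 69^512≡50, 69^1024≡15.
Since 1307 = 1 + 2 + 8 + 16 + 256 + 1024 in binary, 69^1307 ≡ 69·4·43·3·60·15 ≡ 22 (mod 71).

22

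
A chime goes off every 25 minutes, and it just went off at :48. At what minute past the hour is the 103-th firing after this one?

43

103·25 = 2575.
Dividing 2575 by 60 gives quotient 42 and remainder 55.
(48 + 55) mod 60 = 43.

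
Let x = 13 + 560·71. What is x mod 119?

560·71 = 39760.
39760 = 334·119 + 14, so 39760 mod 119 = 14.
(13 + 14) mod 119 = 27.

27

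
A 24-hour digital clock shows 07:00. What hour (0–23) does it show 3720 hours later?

7

3720 mod 24 = 0 (since 155·24 = 3720).
(7 + 0) mod 24 = 7.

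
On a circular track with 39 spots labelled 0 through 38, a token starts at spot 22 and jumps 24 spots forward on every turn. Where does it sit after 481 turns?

22

481·24 = 11544.
11544 mod 39 = 0 (since 296·39 = 11544).
(22 + 0) mod 39 = 22.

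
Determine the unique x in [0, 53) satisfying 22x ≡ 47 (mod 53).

The inverse of 22 mod 53 is 41 (since 22·41 = 902 ≡ 1).
Multiplying both sides by 41: x ≡ 41·47 = 1927 ≡ 19 (mod 53).

19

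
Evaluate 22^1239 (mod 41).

28

By repeated squaring mod 41: 22^1≡22, 22^2≡33, 22^4≡23, 22^8≡37, 22^16≡16, 22^32≡10, 22^64≡18, 22^128≡37, 22^256≡16, 22^512≡10, 22^1024≡18.
1239 = 1 + 2 + 4 + 16 + 64 + 128 + 1024, so 22^1239 ≡ 22·33·23·16·18·37·18 ≡ 28 (mod 41).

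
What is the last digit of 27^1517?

Last digits of 7^n: 7, 9, 3, 1 (period 4).
1517 mod 4 = 1, so the last digit matches 7^1 = 7.

7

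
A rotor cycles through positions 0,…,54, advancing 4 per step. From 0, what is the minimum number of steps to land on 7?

4⁻¹ ≡ 14 (mod 55) because 4·14 = 56 = 1·55 + 1.
Multiplying both sides by 14: x ≡ 14·7 = 98 ≡ 43 (mod 55).
Check: 4·43 = 172 = 3·55 + 7.

43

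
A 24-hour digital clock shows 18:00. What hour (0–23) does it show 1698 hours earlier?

0

1698 − 70·24 = 18, so 1698 ≡ 18 (mod 24).
(18 − 18) mod 24 = 0.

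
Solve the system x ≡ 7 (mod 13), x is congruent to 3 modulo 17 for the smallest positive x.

x ≡ 7 (mod 13) gives x ∈ {7, 20}.
The first of these with x mod 17 = 3 is 20.

20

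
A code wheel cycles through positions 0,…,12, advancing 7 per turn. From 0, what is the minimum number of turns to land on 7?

The inverse of 7 mod 13 is 2 (since 7·2 = 14 ≡ 1).
Multiplying both sides by 2: x ≡ 2·7 = 14 ≡ 1 (mod 13).

1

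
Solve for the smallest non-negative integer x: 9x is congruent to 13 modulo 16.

9⁻¹ ≡ 9 (mod 16) because 9·9 = 81 = 5·16 + 1.
Multiplying both sides by 9: x ≡ 9·13 = 117 ≡ 5 (mod 16).

5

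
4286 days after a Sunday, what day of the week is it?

Tuesday

4286 − 612·7 = 2, so 4286 ≡ 2 (mod 7).
Sunday + 2 days → Tuesday.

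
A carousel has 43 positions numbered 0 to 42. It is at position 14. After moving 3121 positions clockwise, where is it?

Dividing 3121 by 43 gives quotient 72 and remainder 25.
(14 + 25) mod 43 = 39.

39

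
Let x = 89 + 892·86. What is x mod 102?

892·86 = 76712.
76712 mod 102 = 8 (since 752·102 = 76704).
(89 + 8) mod 102 = 97.

97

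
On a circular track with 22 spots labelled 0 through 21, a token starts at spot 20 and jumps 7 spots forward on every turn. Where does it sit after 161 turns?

161·7 = 1127.
1127 mod 22 = 5 (since 51·22 = 1122).
(20 + 5) mod 22 = 3.

3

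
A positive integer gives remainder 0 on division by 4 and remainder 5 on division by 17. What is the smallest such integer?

x ≡ 0 (mod 4) gives x ∈ {0, 4, 8, 12, 16, 20, 24, 28, …}.
The first of these with x mod 17 = 5 is 56.

56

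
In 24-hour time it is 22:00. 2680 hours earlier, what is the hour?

6

2680 mod 24 = 16 (since 111·24 = 2664).
(22 − 16) mod 24 = 6.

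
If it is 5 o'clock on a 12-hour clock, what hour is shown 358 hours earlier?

7

358 mod 12 = 10 (since 29·12 = 348).
5 − 10 → 7 on a 12-hour dial.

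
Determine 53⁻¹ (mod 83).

47

83 = 1·53 + 30
53 = 1·30 + 23
30 = 1·23 + 7
23 = 3·7 + 2
7 = 3·2 + 1
2 = 2·1 + 0
Back-substituting gives 53·47 ≡ 1 (mod 83).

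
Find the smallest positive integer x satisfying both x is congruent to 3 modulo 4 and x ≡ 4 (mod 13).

Since 13·1 ≡ 1 (mod 4), take x = 4 + 13·((3−4)·1 mod 4) = 4 + 13·3 = 43.
Check: 43 mod 4 = 3, 43 mod 13 = 4.

43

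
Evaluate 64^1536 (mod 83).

Square-and-reduce mod 83: 64^1≡64, 64^2≡29, 64^4≡11, 64^8≡38, 64^16≡33, 64^32≡10, 64^64≡17, 64^128≡40, 64^256≡23, 64^512≡31, 64^1024≡48.
1536 = 512 + 1024, so 64^1536 ≡ 31·48 ≡ 77 (mod 83).

77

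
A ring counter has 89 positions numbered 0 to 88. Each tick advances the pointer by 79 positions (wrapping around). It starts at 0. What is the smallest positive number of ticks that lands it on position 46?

The inverse of 79 mod 89 is 80 (since 79·80 = 6320 ≡ 1).
So x ≡ 80·46 = 3680 ≡ 31 (mod 89).
Check: 79·31 = 2449 = 27·89 + 46.

31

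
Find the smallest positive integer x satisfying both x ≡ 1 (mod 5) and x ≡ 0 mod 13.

x ≡ 1 (mod 5) gives x ∈ {1, 6, 11, 16, 21, 26}.
The first of these with x mod 13 = 0 is 26.

26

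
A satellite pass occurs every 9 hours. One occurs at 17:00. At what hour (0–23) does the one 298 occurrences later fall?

298·9 = 2682.
2682 = 111·24 + 18, so 2682 mod 24 = 18.
(17 + 18) mod 24 = 11.

11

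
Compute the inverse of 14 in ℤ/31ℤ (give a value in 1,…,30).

31 = 2·14 + 3
14 = 4·3 + 2
3 = 1·2 + 1
2 = 2·1 + 0
Back-substituting gives 14·20 ≡ 1 (mod 31).

20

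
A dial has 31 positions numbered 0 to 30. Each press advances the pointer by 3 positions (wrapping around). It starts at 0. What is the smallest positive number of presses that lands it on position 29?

20

The inverse of 3 mod 31 is 21 (since 3·21 = 63 ≡ 1).
So x ≡ 21·29 = 609 ≡ 20 (mod 31).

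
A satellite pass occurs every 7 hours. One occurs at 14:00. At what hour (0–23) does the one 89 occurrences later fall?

13

89·7 = 623.
623 − 25·24 = 23, so 623 ≡ 23 (mod 24).
(14 + 23) mod 24 = 13.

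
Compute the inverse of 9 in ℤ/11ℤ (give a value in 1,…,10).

5

9·5 = 45 = 4·11 + 1, so 9⁻¹ ≡ 5 (mod 11).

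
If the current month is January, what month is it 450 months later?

July

450 mod 12 = 6 (since 37·12 = 444).
January + 6 months → July.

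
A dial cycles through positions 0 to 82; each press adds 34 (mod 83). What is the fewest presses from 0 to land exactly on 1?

22

34·22 = 748 = 9·83 + 1, so 34⁻¹ ≡ 22 (mod 83).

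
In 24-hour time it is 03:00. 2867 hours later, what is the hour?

14

Dividing 2867 by 24 gives quotient 119 and remainder 11.
(3 + 11) mod 24 = 14.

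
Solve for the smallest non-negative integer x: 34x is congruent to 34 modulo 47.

1

The inverse of 34 mod 47 is 18 (since 34·18 = 612 ≡ 1).
So x ≡ 18·34 = 612 ≡ 1 (mod 47).
Check: 34·1 = 34 = 0·47 + 34.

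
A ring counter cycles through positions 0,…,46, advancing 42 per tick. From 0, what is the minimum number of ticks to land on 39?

11

42⁻¹ ≡ 28 (mod 47) because 42·28 = 1176 = 25·47 + 1.
Multiplying both sides by 28: x ≡ 28·39 = 1092 ≡ 11 (mod 47).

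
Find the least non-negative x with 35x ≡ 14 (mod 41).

25

35⁻¹ ≡ 34 (mod 41) because 35·34 = 1190 = 29·41 + 1.
So x ≡ 34·14 = 476 ≡ 25 (mod 41).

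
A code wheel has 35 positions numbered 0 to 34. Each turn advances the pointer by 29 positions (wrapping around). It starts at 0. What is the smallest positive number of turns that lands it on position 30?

30

The inverse of 29 mod 35 is 29 (since 29·29 = 841 ≡ 1).
Multiplying both sides by 29: x ≡ 29·30 = 870 ≡ 30 (mod 35).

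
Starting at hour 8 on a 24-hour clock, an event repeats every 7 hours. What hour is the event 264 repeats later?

8

264·7 = 1848.
1848 = 77·24 + 0, so 1848 mod 24 = 0.
(8 + 0) mod 24 = 8.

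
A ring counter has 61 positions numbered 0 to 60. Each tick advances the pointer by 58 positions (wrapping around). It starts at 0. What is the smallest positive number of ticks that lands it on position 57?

42

58⁻¹ ≡ 20 (mod 61) because 58·20 = 1160 = 19·61 + 1.
So x ≡ 20·57 = 1140 ≡ 42 (mod 61).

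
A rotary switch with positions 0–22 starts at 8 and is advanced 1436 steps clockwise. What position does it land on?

1436 = 62·23 + 10, so 1436 mod 23 = 10.
(8 + 10) mod 23 = 18.

18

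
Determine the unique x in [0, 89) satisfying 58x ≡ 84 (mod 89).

26

The inverse of 58 mod 89 is 66 (since 58·66 = 3828 ≡ 1).
Multiplying both sides by 66: x ≡ 66·84 = 5544 ≡ 26 (mod 89).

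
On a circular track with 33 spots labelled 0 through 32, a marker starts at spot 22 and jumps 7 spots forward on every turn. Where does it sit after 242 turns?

0

242·7 = 1694.
1694 = 51·33 + 11, so 1694 mod 33 = 11.
(22 + 11) mod 33 = 0.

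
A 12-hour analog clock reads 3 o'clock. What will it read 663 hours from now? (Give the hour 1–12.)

663 = 55·12 + 3, so 663 mod 12 = 3.
3 + 3 → 6 on a 12-hour dial.

6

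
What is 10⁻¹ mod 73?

22

73 = 7·10 + 3
10 = 3·3 + 1
3 = 3·1 + 0
Back-substituting gives 10·22 ≡ 1 (mod 73).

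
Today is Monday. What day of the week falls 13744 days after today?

Thursday

13744 − 1963·7 = 3, so 13744 ≡ 3 (mod 7).
Monday + 3 days → Thursday.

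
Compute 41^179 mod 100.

By repeated squaring mod 100: 41^1≡41, 41^2≡81, 41^4≡61, 41^8≡21, 41^16≡41, 41^32≡81, 41^64≡61, 41^128≡21.
Since 179 = 1 + 2 + 16 + 32 + 128 in binary, 41^179 ≡ 41·81·41·81·21 ≡ 61 (mod 100).

61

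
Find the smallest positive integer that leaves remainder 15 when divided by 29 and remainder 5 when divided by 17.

x ≡ 5 (mod 17) gives x ∈ {5, 22, 39, 56, 73}.
The first of these with x mod 29 = 15 is 73.

73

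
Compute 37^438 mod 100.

29

By repeated squaring mod 100: 37^1≡37, 37^2≡69, 37^4≡61, 37^8≡21, 37^16≡41, 37^32≡81, 37^64≡61, 37^128≡21, 37^256≡41.
438 = 2 + 4 + 16 + 32 + 128 + 256, so 37^438 ≡ 69·61·41·81·21·41 ≡ 29 (mod 100).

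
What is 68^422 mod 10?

4

Last digits of 8^n: 8, 4, 2, 6 (period 4).
422 mod 4 = 2, so the last digit matches 8^2 = 4.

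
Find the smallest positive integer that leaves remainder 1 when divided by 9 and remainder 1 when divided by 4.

1

Since 4·7 ≡ 1 (mod 9), take x = 1 + 4·((1−1)·7 mod 9) = 1 + 4·0 = 1.
Check: 1 mod 9 = 1, 1 mod 4 = 1.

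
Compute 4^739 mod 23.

16

By repeated squaring mod 23: 4^1≡4, 4^2≡16, 4^4≡3, 4^8≡9, 4^16≡12, 4^32≡6, 4^64≡13, 4^128≡8, 4^256≡18, 4^512≡2.
Since 739 = 1 + 2 + 32 + 64 + 128 + 512 in binary, 4^739 ≡ 4·16·6·13·8·2 ≡ 16 (mod 23).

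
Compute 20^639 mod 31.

8

Square-and-reduce mod 31: 20^1≡20, 20^2≡28, 20^4≡9, 20^8≡19, 20^16≡20, 20^32≡28, 20^64≡9, 20^128≡19, 20^256≡20, 20^512≡28.
Since 639 = 1 + 2 + 4 + 8 + 16 + 32 + 64 + 512 in binary, 20^639 ≡ 20·28·9·19·20·28·9·28 ≡ 8 (mod 31).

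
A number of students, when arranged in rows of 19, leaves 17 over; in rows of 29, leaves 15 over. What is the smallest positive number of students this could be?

131

Since 29·2 ≡ 1 (mod 19), take x = 15 + 29·((17−15)·2 mod 19) = 15 + 29·4 = 131.
Check: 131 mod 19 = 17, 131 mod 29 = 15.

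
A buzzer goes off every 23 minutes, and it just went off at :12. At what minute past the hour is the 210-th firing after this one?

42

210·23 = 4830.
4830 mod 60 = 30 (since 80·60 = 4800).
(12 + 30) mod 60 = 42.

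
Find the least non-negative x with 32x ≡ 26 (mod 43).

25

The inverse of 32 mod 43 is 39 (since 32·39 = 1248 ≡ 1).
Multiplying both sides by 39: x ≡ 39·26 = 1014 ≡ 25 (mod 43).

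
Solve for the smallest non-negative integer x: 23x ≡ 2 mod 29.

19

The inverse of 23 mod 29 is 24 (since 23·24 = 552 ≡ 1).
Multiplying both sides by 24: x ≡ 24·2 = 48 ≡ 19 (mod 29).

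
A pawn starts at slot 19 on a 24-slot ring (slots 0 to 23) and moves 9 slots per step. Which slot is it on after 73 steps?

4

73·9 = 657.
657 = 27·24 + 9, so 657 mod 24 = 9.
(19 + 9) mod 24 = 4.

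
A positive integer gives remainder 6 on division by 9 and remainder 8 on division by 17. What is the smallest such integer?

x ≡ 6 (mod 9) gives x ∈ {6, 15, 24, 33, 42}.
The first of these with x mod 17 = 8 is 42.

42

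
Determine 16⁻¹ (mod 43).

43 = 2·16 + 11
16 = 1·11 + 5
11 = 2·5 + 1
5 = 5·1 + 0
Back-substituting gives 16·35 ≡ 1 (mod 43).

35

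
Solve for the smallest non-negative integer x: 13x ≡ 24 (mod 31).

9

The inverse of 13 mod 31 is 12 (since 13·12 = 156 ≡ 1).
So x ≡ 12·24 = 288 ≡ 9 (mod 31).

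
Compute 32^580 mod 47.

Successive squares of 32 mod 47: 32^1≡32, 32^2≡37, 32^4≡6, 32^8≡36, 32^16≡27, 32^32≡24, 32^64≡12, 32^128≡3, 32^256≡9, 32^512≡34.
Since 580 = 4 + 64 + 512 in binary, 32^580 ≡ 6·12·34 ≡ 4 (mod 47).

4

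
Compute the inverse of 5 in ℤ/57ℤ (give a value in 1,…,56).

57 = 11·5 + 2
5 = 2·2 + 1
2 = 2·1 + 0
Back-substituting gives 5·23 ≡ 1 (mod 57).

23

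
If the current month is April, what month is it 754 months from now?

Dividing 754 by 12 gives quotient 62 and remainder 10.
April + 10 months → February.

February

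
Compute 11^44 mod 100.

41

Square-and-reduce mod 100: 11^1≡11, 11^2≡21, 11^4≡41, 11^8≡81, 11^16≡61, 11^32≡21.
Since 44 = 4 + 8 + 32 in binary, 11^44 ≡ 41·81·21 ≡ 41 (mod 100).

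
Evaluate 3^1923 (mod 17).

10

Square-and-reduce mod 17: 3^1≡3, 3^2≡9, 3^4≡13, 3^8≡16, 3^16≡1, 3^32≡1, 3^64≡1, 3^128≡1, 3^256≡1, 3^512≡1, 3^1024≡1.
Since 1923 = 1 + 2 + 128 + 256 + 512 + 1024 in binary, 3^1923 ≡ 3·9·1·1·1·1 ≡ 10 (mod 17).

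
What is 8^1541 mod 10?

8

Last digits of 8^n: 8, 4, 2, 6 (period 4).
1541 leaves remainder 1 on division by 4, so 8^1541 ends in 8.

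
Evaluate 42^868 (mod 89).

67

By repeated squaring mod 89: 42^1≡42, 42^2≡73, 42^4≡78, 42^8≡32, 42^16≡45, 42^32≡67, 42^64≡39, 42^128≡8, 42^256≡64, 42^512≡2.
Since 868 = 4 + 32 + 64 + 256 + 512 in binary, 42^868 ≡ 78·67·39·64·2 ≡ 67 (mod 89).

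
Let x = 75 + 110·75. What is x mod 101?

43

110·75 = 8250.
8250 mod 101 = 69 (since 81·101 = 8181).
(75 + 69) mod 101 = 43.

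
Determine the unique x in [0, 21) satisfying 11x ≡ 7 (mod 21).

14

The inverse of 11 mod 21 is 2 (since 11·2 = 22 ≡ 1).
Multiplying both sides by 2: x ≡ 2·7 = 14 ≡ 14 (mod 21).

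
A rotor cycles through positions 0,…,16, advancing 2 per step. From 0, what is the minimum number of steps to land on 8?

2⁻¹ ≡ 9 (mod 17) because 2·9 = 18 = 1·17 + 1.
Multiplying both sides by 9: x ≡ 9·8 = 72 ≡ 4 (mod 17).

4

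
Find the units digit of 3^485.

3

The units digit of 3^n cycles with period 4: 3, 9, 7, 1, …
485 leaves remainder 1 on division by 4, so 3^485 ends in 3.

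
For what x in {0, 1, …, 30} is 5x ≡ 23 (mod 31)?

5⁻¹ ≡ 25 (mod 31) because 5·25 = 125 = 4·31 + 1.
Multiplying both sides by 25: x ≡ 25·23 = 575 ≡ 17 (mod 31).

17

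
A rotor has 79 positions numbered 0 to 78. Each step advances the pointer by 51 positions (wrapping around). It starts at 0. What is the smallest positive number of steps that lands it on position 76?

The inverse of 51 mod 79 is 31 (since 51·31 = 1581 ≡ 1).
Multiplying both sides by 31: x ≡ 31·76 = 2356 ≡ 65 (mod 79).

65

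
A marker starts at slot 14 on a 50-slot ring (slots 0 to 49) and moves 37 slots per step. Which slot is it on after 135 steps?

9

135·37 = 4995.
Dividing 4995 by 50 gives quotient 99 and remainder 45.
(14 + 45) mod 50 = 9.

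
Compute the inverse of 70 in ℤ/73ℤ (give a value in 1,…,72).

24

73 = 1·70 + 3
70 = 23·3 + 1
3 = 3·1 + 0
Back-substituting gives 70·24 ≡ 1 (mod 73).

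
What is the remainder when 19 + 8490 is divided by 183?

8490 mod 183 = 72 (since 46·183 = 8418).
(19 + 72) mod 183 = 91.

91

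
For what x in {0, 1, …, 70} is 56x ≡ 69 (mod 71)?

The inverse of 56 mod 71 is 52 (since 56·52 = 2912 ≡ 1).
Multiplying both sides by 52: x ≡ 52·69 = 3588 ≡ 38 (mod 71).
Check: 56·38 = 2128 = 29·71 + 69.

38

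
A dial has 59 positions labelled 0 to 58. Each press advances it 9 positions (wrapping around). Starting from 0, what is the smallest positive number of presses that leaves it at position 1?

46

59 = 6·9 + 5
9 = 1·5 + 4
5 = 1·4 + 1
4 = 4·1 + 0
Back-substituting gives 9·46 ≡ 1 (mod 59).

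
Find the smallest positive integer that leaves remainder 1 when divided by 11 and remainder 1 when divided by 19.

1

Since 19·7 ≡ 1 (mod 11), take x = 1 + 19·((1−1)·7 mod 11) = 1 + 19·0 = 1.
Check: 1 mod 11 = 1, 1 mod 19 = 1.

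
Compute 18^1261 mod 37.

By repeated squaring mod 37: 18^1≡18, 18^2≡28, 18^4≡7, 18^8≡12, 18^16≡33, 18^32≡16, 18^64≡34, 18^128≡9, 18^256≡7, 18^512≡12, 18^1024≡33.
Since 1261 = 1 + 4 + 8 + 32 + 64 + 128 + 1024 in binary, 18^1261 ≡ 18·7·12·16·34·9·33 ≡ 18 (mod 37).

18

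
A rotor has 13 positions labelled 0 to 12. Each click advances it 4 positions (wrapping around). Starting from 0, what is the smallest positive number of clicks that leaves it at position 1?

4·10 = 40 = 3·13 + 1, so 4⁻¹ ≡ 10 (mod 13).

10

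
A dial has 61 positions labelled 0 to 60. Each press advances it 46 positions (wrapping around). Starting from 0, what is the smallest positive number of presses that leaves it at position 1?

46·4 = 184 = 3·61 + 1, so 46⁻¹ ≡ 4 (mod 61).

4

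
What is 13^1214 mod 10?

9

Last digits of 3^n: 3, 9, 7, 1 (period 4).
1214 leaves remainder 2 on division by 4, so 13^1214 ends in 9.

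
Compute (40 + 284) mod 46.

Dividing 284 by 46 gives quotient 6 and remainder 8.
(40 + 8) mod 46 = 2.

2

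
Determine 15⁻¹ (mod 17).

15·8 = 120 = 7·17 + 1, so 15⁻¹ ≡ 8 (mod 17).

8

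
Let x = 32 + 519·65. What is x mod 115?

72

519·65 = 33735.
33735 = 293·115 + 40, so 33735 mod 115 = 40.
(32 + 40) mod 115 = 72.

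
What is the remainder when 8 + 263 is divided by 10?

1

263 mod 10 = 3 (since 26·10 = 260).
(8 + 3) mod 10 = 1.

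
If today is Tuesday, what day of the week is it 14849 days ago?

14849 − 2121·7 = 2, so 14849 ≡ 2 (mod 7).
Tuesday − 2 days → Sunday.

Sunday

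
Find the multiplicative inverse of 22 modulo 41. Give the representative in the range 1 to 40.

41 = 1·22 + 19
22 = 1·19 + 3
19 = 6·3 + 1
3 = 3·1 + 0
Back-substituting gives 22·28 ≡ 1 (mod 41).

28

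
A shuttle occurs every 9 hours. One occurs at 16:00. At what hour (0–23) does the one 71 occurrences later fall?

71·9 = 639.
639 = 26·24 + 15, so 639 mod 24 = 15.
(16 + 15) mod 24 = 7.

7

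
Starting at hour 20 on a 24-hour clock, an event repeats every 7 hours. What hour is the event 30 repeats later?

30·7 = 210.
210 − 8·24 = 18, so 210 ≡ 18 (mod 24).
(20 + 18) mod 24 = 14.

14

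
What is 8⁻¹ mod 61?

23

8·23 = 184 = 3·61 + 1, so 8⁻¹ ≡ 23 (mod 61).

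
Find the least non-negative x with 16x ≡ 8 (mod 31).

16⁻¹ ≡ 2 (mod 31) because 16·2 = 32 = 1·31 + 1.
Multiplying both sides by 2: x ≡ 2·8 = 16 ≡ 16 (mod 31).

16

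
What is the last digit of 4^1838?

6

Powers of 4 mod 10 repeat with period 2: 4, 6.
1838 leaves remainder 0 on division by 2, so 4^1838 ends in 6.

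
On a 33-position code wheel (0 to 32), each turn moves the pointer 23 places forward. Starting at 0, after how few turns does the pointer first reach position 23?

1

The inverse of 23 mod 33 is 23 (since 23·23 = 529 ≡ 1).
Multiplying both sides by 23: x ≡ 23·23 = 529 ≡ 1 (mod 33).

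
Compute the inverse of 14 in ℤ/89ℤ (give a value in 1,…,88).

89 = 6·14 + 5
14 = 2·5 + 4
5 = 1·4 + 1
4 = 4·1 + 0
Back-substituting gives 14·70 ≡ 1 (mod 89).

70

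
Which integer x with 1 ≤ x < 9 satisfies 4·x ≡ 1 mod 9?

7

4·7 = 28 = 3·9 + 1, so 4⁻¹ ≡ 7 (mod 9).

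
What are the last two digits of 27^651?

23

By repeated squaring mod 100: 27^1≡27, 27^2≡29, 27^4≡41, 27^8≡81, 27^16≡61, 27^32≡21, 27^64≡41, 27^128≡81, 27^256≡61, 27^512≡21.
Since 651 = 1 + 2 + 8 + 128 + 512 in binary, 27^651 ≡ 27·29·81·81·21 ≡ 23 (mod 100).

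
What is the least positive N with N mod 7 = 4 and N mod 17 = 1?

x ≡ 4 (mod 7) gives x ∈ {4, 11, 18}.
The first of these with x mod 17 = 1 is 18.

18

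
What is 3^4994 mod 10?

Last digits of 3^n: 3, 9, 7, 1 (period 4).
4994 mod 4 = 2, so the last digit matches 3^2 = 9.

9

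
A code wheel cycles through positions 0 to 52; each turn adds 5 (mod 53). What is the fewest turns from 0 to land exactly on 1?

5·32 = 160 = 3·53 + 1, so 5⁻¹ ≡ 32 (mod 53).

32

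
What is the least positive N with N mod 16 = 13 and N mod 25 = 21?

221

Since 25·9 ≡ 1 (mod 16), take x = 21 + 25·((13−21)·9 mod 16) = 21 + 25·8 = 221.
Check: 221 mod 16 = 13, 221 mod 25 = 21.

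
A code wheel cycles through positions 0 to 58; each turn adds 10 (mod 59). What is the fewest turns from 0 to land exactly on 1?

59 = 5·10 + 9
10 = 1·9 + 1
9 = 9·1 + 0
Back-substituting gives 10·6 ≡ 1 (mod 59).

6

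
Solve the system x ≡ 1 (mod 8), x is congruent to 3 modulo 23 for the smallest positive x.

x ≡ 1 (mod 8) gives x ∈ {1, 9, 17, 25, 33, 41, 49}.
The first of these with x mod 23 = 3 is 49.

49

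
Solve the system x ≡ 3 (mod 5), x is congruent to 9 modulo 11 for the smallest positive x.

53

Since 11·1 ≡ 1 (mod 5), take x = 9 + 11·((3−9)·1 mod 5) = 9 + 11·4 = 53.
Check: 53 mod 5 = 3, 53 mod 11 = 9.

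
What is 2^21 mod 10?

Powers of 2 mod 10 repeat with period 4: 2, 4, 8, 6.
21 leaves remainder 1 on division by 4, so 2^21 ends in 2.

2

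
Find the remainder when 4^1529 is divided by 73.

Square-and-reduce mod 73: 4^1≡4, 4^2≡16, 4^4≡37, 4^8≡55, 4^16≡32, 4^32≡2, 4^64≡4, 4^128≡16, 4^256≡37, 4^512≡55, 4^1024≡32.
1529 = 1 + 8 + 16 + 32 + 64 + 128 + 256 + 1024, so 4^1529 ≡ 4·55·32·2·4·16·37·32 ≡ 55 (mod 73).

55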